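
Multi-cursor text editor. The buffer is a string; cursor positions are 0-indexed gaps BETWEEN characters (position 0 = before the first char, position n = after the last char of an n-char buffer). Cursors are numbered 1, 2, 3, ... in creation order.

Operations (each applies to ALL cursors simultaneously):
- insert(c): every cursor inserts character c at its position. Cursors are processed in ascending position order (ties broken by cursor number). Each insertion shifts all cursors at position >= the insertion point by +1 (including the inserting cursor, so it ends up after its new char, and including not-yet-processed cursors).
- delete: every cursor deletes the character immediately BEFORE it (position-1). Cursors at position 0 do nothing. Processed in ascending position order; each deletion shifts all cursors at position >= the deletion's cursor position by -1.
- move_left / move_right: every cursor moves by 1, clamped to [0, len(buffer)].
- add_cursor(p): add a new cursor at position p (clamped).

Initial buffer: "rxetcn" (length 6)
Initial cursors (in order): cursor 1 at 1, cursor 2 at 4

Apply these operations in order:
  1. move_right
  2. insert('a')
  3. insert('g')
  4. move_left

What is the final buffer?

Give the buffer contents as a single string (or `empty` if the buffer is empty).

After op 1 (move_right): buffer="rxetcn" (len 6), cursors c1@2 c2@5, authorship ......
After op 2 (insert('a')): buffer="rxaetcan" (len 8), cursors c1@3 c2@7, authorship ..1...2.
After op 3 (insert('g')): buffer="rxagetcagn" (len 10), cursors c1@4 c2@9, authorship ..11...22.
After op 4 (move_left): buffer="rxagetcagn" (len 10), cursors c1@3 c2@8, authorship ..11...22.

Answer: rxagetcagn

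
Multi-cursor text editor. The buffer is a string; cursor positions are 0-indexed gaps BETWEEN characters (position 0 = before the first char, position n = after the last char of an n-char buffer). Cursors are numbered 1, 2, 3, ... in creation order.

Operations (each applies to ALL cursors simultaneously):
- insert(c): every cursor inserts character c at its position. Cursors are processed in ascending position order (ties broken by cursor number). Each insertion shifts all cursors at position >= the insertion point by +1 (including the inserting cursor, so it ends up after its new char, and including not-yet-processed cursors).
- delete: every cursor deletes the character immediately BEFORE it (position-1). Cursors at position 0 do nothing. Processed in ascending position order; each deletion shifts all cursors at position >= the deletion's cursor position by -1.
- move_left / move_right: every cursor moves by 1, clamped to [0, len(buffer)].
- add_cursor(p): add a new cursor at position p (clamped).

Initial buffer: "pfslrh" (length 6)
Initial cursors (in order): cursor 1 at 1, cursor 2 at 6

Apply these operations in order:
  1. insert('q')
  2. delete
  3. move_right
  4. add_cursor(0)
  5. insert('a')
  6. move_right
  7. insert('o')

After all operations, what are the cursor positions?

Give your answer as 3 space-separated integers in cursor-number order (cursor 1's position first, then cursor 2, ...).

After op 1 (insert('q')): buffer="pqfslrhq" (len 8), cursors c1@2 c2@8, authorship .1.....2
After op 2 (delete): buffer="pfslrh" (len 6), cursors c1@1 c2@6, authorship ......
After op 3 (move_right): buffer="pfslrh" (len 6), cursors c1@2 c2@6, authorship ......
After op 4 (add_cursor(0)): buffer="pfslrh" (len 6), cursors c3@0 c1@2 c2@6, authorship ......
After op 5 (insert('a')): buffer="apfaslrha" (len 9), cursors c3@1 c1@4 c2@9, authorship 3..1....2
After op 6 (move_right): buffer="apfaslrha" (len 9), cursors c3@2 c1@5 c2@9, authorship 3..1....2
After op 7 (insert('o')): buffer="apofasolrhao" (len 12), cursors c3@3 c1@7 c2@12, authorship 3.3.1.1...22

Answer: 7 12 3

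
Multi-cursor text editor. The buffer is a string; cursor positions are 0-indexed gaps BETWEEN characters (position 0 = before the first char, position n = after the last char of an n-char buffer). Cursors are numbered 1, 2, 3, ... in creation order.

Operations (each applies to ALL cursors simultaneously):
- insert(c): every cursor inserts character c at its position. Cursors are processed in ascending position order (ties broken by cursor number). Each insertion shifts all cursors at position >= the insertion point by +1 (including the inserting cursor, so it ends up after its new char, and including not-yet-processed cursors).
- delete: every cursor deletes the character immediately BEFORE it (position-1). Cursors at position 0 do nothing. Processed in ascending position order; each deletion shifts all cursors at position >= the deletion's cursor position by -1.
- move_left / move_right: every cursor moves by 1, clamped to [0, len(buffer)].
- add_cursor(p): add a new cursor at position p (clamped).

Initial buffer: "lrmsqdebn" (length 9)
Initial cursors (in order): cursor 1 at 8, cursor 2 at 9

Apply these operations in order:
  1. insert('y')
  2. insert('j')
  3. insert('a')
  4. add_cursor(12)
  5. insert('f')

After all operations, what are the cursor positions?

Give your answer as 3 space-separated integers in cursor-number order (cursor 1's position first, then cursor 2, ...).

After op 1 (insert('y')): buffer="lrmsqdebyny" (len 11), cursors c1@9 c2@11, authorship ........1.2
After op 2 (insert('j')): buffer="lrmsqdebyjnyj" (len 13), cursors c1@10 c2@13, authorship ........11.22
After op 3 (insert('a')): buffer="lrmsqdebyjanyja" (len 15), cursors c1@11 c2@15, authorship ........111.222
After op 4 (add_cursor(12)): buffer="lrmsqdebyjanyja" (len 15), cursors c1@11 c3@12 c2@15, authorship ........111.222
After op 5 (insert('f')): buffer="lrmsqdebyjafnfyjaf" (len 18), cursors c1@12 c3@14 c2@18, authorship ........1111.32222

Answer: 12 18 14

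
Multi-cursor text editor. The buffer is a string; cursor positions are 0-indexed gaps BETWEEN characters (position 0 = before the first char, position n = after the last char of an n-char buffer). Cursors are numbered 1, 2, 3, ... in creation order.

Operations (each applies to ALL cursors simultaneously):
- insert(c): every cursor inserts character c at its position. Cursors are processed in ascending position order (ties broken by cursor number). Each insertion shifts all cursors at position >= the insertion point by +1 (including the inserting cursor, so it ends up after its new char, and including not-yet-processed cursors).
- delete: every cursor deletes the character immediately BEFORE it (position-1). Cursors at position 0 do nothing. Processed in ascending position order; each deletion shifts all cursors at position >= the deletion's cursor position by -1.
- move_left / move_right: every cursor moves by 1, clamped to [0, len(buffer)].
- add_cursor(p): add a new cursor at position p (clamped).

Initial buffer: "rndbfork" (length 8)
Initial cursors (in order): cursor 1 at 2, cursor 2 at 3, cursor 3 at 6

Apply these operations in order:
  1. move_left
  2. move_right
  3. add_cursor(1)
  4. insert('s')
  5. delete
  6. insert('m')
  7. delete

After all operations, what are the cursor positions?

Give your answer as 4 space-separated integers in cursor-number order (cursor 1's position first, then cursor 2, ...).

After op 1 (move_left): buffer="rndbfork" (len 8), cursors c1@1 c2@2 c3@5, authorship ........
After op 2 (move_right): buffer="rndbfork" (len 8), cursors c1@2 c2@3 c3@6, authorship ........
After op 3 (add_cursor(1)): buffer="rndbfork" (len 8), cursors c4@1 c1@2 c2@3 c3@6, authorship ........
After op 4 (insert('s')): buffer="rsnsdsbfosrk" (len 12), cursors c4@2 c1@4 c2@6 c3@10, authorship .4.1.2...3..
After op 5 (delete): buffer="rndbfork" (len 8), cursors c4@1 c1@2 c2@3 c3@6, authorship ........
After op 6 (insert('m')): buffer="rmnmdmbfomrk" (len 12), cursors c4@2 c1@4 c2@6 c3@10, authorship .4.1.2...3..
After op 7 (delete): buffer="rndbfork" (len 8), cursors c4@1 c1@2 c2@3 c3@6, authorship ........

Answer: 2 3 6 1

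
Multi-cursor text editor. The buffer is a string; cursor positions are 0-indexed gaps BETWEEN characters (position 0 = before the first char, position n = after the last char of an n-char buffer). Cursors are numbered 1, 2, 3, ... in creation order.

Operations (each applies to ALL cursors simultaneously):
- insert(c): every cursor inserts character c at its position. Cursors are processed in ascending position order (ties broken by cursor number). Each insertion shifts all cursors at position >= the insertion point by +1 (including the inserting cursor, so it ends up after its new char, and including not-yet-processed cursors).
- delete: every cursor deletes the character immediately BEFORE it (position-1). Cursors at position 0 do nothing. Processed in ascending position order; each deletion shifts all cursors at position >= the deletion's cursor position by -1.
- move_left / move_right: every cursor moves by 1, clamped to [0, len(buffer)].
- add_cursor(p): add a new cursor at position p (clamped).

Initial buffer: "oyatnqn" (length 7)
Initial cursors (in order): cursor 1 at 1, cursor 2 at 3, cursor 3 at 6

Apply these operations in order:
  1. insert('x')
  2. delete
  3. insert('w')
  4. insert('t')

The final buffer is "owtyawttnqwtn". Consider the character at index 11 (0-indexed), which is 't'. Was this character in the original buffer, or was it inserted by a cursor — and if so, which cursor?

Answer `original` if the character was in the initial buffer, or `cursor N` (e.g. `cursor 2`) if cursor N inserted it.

After op 1 (insert('x')): buffer="oxyaxtnqxn" (len 10), cursors c1@2 c2@5 c3@9, authorship .1..2...3.
After op 2 (delete): buffer="oyatnqn" (len 7), cursors c1@1 c2@3 c3@6, authorship .......
After op 3 (insert('w')): buffer="owyawtnqwn" (len 10), cursors c1@2 c2@5 c3@9, authorship .1..2...3.
After op 4 (insert('t')): buffer="owtyawttnqwtn" (len 13), cursors c1@3 c2@7 c3@12, authorship .11..22...33.
Authorship (.=original, N=cursor N): . 1 1 . . 2 2 . . . 3 3 .
Index 11: author = 3

Answer: cursor 3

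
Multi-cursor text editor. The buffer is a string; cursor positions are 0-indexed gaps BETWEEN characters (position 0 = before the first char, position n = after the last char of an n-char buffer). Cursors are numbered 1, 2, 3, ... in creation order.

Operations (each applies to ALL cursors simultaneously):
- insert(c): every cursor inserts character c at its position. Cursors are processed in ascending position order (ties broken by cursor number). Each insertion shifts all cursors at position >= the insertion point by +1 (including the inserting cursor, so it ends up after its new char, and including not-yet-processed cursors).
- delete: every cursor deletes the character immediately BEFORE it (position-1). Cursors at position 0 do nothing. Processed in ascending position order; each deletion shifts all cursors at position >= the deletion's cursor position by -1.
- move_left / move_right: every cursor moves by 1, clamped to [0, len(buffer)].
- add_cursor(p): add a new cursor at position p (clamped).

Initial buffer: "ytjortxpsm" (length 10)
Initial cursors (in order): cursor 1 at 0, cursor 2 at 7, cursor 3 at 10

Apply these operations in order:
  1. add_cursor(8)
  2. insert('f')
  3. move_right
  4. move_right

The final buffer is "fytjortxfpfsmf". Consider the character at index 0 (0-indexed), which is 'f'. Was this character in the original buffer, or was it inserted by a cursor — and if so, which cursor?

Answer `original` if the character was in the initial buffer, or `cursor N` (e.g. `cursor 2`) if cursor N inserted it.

After op 1 (add_cursor(8)): buffer="ytjortxpsm" (len 10), cursors c1@0 c2@7 c4@8 c3@10, authorship ..........
After op 2 (insert('f')): buffer="fytjortxfpfsmf" (len 14), cursors c1@1 c2@9 c4@11 c3@14, authorship 1.......2.4..3
After op 3 (move_right): buffer="fytjortxfpfsmf" (len 14), cursors c1@2 c2@10 c4@12 c3@14, authorship 1.......2.4..3
After op 4 (move_right): buffer="fytjortxfpfsmf" (len 14), cursors c1@3 c2@11 c4@13 c3@14, authorship 1.......2.4..3
Authorship (.=original, N=cursor N): 1 . . . . . . . 2 . 4 . . 3
Index 0: author = 1

Answer: cursor 1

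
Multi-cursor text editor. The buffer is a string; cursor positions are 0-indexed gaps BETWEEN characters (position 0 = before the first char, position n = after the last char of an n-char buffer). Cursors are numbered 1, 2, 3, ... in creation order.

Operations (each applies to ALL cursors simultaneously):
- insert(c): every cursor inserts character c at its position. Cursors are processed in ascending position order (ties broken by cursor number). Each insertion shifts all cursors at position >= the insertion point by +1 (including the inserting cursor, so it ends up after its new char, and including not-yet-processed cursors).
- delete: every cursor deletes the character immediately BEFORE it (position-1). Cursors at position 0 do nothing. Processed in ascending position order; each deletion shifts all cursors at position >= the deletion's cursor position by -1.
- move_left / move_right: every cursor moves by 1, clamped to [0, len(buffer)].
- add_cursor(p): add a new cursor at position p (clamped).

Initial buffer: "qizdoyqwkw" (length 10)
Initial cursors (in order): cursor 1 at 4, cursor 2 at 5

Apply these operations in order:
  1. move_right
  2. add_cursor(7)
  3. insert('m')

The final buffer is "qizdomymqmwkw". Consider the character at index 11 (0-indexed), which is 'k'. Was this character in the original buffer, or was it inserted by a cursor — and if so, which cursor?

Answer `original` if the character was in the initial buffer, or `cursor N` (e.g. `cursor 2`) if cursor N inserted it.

After op 1 (move_right): buffer="qizdoyqwkw" (len 10), cursors c1@5 c2@6, authorship ..........
After op 2 (add_cursor(7)): buffer="qizdoyqwkw" (len 10), cursors c1@5 c2@6 c3@7, authorship ..........
After op 3 (insert('m')): buffer="qizdomymqmwkw" (len 13), cursors c1@6 c2@8 c3@10, authorship .....1.2.3...
Authorship (.=original, N=cursor N): . . . . . 1 . 2 . 3 . . .
Index 11: author = original

Answer: original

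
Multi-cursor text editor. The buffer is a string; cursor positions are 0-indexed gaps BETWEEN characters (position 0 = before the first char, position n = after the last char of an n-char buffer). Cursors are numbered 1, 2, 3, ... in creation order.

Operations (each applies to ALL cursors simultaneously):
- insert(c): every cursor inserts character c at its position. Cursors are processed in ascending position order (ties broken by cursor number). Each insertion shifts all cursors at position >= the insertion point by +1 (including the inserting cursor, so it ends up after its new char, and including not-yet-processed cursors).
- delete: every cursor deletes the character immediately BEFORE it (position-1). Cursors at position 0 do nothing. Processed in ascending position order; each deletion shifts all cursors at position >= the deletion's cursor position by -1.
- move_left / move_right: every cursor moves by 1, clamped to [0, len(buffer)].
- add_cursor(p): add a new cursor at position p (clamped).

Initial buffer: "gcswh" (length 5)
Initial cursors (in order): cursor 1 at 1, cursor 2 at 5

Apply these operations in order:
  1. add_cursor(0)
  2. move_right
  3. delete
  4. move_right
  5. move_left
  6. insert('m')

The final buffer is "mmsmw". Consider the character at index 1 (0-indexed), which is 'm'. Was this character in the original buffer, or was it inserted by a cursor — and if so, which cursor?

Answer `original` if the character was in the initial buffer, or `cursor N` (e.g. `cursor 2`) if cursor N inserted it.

After op 1 (add_cursor(0)): buffer="gcswh" (len 5), cursors c3@0 c1@1 c2@5, authorship .....
After op 2 (move_right): buffer="gcswh" (len 5), cursors c3@1 c1@2 c2@5, authorship .....
After op 3 (delete): buffer="sw" (len 2), cursors c1@0 c3@0 c2@2, authorship ..
After op 4 (move_right): buffer="sw" (len 2), cursors c1@1 c3@1 c2@2, authorship ..
After op 5 (move_left): buffer="sw" (len 2), cursors c1@0 c3@0 c2@1, authorship ..
After op 6 (insert('m')): buffer="mmsmw" (len 5), cursors c1@2 c3@2 c2@4, authorship 13.2.
Authorship (.=original, N=cursor N): 1 3 . 2 .
Index 1: author = 3

Answer: cursor 3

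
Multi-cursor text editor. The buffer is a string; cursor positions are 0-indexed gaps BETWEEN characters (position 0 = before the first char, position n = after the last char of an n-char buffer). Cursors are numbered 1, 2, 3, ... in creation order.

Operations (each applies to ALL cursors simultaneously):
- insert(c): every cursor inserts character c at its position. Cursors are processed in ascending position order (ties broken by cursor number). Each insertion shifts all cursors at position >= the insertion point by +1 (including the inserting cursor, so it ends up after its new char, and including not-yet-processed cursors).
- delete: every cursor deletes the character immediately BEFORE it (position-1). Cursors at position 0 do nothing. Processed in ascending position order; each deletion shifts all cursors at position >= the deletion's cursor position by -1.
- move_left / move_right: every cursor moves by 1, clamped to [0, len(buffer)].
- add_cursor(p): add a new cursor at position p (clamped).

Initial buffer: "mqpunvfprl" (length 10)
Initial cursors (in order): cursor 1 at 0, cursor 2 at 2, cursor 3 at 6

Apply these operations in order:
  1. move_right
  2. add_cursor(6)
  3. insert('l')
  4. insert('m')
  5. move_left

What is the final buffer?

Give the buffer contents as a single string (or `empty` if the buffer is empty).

After op 1 (move_right): buffer="mqpunvfprl" (len 10), cursors c1@1 c2@3 c3@7, authorship ..........
After op 2 (add_cursor(6)): buffer="mqpunvfprl" (len 10), cursors c1@1 c2@3 c4@6 c3@7, authorship ..........
After op 3 (insert('l')): buffer="mlqplunvlflprl" (len 14), cursors c1@2 c2@5 c4@9 c3@11, authorship .1..2...4.3...
After op 4 (insert('m')): buffer="mlmqplmunvlmflmprl" (len 18), cursors c1@3 c2@7 c4@12 c3@15, authorship .11..22...44.33...
After op 5 (move_left): buffer="mlmqplmunvlmflmprl" (len 18), cursors c1@2 c2@6 c4@11 c3@14, authorship .11..22...44.33...

Answer: mlmqplmunvlmflmprl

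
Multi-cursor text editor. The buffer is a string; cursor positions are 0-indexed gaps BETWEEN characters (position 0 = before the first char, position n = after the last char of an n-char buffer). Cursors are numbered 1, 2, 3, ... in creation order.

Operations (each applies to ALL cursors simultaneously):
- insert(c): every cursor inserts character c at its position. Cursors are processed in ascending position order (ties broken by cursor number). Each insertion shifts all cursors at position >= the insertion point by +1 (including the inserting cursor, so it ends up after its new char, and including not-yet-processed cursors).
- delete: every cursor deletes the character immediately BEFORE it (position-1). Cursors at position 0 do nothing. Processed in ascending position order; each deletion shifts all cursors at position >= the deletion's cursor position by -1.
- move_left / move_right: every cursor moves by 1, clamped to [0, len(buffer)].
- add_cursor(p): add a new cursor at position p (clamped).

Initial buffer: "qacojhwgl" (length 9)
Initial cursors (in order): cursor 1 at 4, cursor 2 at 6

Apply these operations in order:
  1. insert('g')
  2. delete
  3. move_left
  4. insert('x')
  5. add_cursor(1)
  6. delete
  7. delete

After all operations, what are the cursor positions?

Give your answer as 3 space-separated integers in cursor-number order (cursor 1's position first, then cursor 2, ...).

After op 1 (insert('g')): buffer="qacogjhgwgl" (len 11), cursors c1@5 c2@8, authorship ....1..2...
After op 2 (delete): buffer="qacojhwgl" (len 9), cursors c1@4 c2@6, authorship .........
After op 3 (move_left): buffer="qacojhwgl" (len 9), cursors c1@3 c2@5, authorship .........
After op 4 (insert('x')): buffer="qacxojxhwgl" (len 11), cursors c1@4 c2@7, authorship ...1..2....
After op 5 (add_cursor(1)): buffer="qacxojxhwgl" (len 11), cursors c3@1 c1@4 c2@7, authorship ...1..2....
After op 6 (delete): buffer="acojhwgl" (len 8), cursors c3@0 c1@2 c2@4, authorship ........
After op 7 (delete): buffer="aohwgl" (len 6), cursors c3@0 c1@1 c2@2, authorship ......

Answer: 1 2 0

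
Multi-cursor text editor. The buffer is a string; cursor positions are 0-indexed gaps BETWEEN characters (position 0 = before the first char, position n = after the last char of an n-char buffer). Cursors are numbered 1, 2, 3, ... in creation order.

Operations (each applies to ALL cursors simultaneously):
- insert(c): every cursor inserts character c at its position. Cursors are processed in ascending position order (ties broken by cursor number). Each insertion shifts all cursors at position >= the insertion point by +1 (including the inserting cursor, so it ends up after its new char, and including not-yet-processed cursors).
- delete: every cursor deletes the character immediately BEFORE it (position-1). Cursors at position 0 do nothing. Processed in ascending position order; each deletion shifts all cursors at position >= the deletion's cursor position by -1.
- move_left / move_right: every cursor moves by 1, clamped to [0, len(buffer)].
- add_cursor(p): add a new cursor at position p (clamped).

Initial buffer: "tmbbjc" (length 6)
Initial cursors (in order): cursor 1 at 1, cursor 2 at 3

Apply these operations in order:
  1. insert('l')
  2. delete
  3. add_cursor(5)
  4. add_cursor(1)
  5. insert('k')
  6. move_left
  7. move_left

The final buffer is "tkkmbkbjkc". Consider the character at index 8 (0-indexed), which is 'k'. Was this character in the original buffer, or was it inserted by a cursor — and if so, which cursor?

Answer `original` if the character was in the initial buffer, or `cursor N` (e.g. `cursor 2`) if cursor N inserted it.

After op 1 (insert('l')): buffer="tlmblbjc" (len 8), cursors c1@2 c2@5, authorship .1..2...
After op 2 (delete): buffer="tmbbjc" (len 6), cursors c1@1 c2@3, authorship ......
After op 3 (add_cursor(5)): buffer="tmbbjc" (len 6), cursors c1@1 c2@3 c3@5, authorship ......
After op 4 (add_cursor(1)): buffer="tmbbjc" (len 6), cursors c1@1 c4@1 c2@3 c3@5, authorship ......
After op 5 (insert('k')): buffer="tkkmbkbjkc" (len 10), cursors c1@3 c4@3 c2@6 c3@9, authorship .14..2..3.
After op 6 (move_left): buffer="tkkmbkbjkc" (len 10), cursors c1@2 c4@2 c2@5 c3@8, authorship .14..2..3.
After op 7 (move_left): buffer="tkkmbkbjkc" (len 10), cursors c1@1 c4@1 c2@4 c3@7, authorship .14..2..3.
Authorship (.=original, N=cursor N): . 1 4 . . 2 . . 3 .
Index 8: author = 3

Answer: cursor 3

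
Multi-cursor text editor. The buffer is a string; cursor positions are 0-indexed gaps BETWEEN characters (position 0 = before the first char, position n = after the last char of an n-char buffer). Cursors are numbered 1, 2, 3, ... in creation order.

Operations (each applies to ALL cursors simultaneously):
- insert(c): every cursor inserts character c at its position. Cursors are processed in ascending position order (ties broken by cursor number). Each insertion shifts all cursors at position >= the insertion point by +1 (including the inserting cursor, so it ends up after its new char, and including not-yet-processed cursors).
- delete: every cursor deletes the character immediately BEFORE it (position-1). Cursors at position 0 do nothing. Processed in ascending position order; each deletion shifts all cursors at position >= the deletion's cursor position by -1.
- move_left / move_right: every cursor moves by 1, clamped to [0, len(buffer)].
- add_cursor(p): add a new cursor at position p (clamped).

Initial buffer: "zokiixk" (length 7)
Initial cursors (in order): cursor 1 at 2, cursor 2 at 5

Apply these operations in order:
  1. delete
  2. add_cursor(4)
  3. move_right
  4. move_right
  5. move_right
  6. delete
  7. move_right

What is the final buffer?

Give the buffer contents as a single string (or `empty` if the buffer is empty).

Answer: zk

Derivation:
After op 1 (delete): buffer="zkixk" (len 5), cursors c1@1 c2@3, authorship .....
After op 2 (add_cursor(4)): buffer="zkixk" (len 5), cursors c1@1 c2@3 c3@4, authorship .....
After op 3 (move_right): buffer="zkixk" (len 5), cursors c1@2 c2@4 c3@5, authorship .....
After op 4 (move_right): buffer="zkixk" (len 5), cursors c1@3 c2@5 c3@5, authorship .....
After op 5 (move_right): buffer="zkixk" (len 5), cursors c1@4 c2@5 c3@5, authorship .....
After op 6 (delete): buffer="zk" (len 2), cursors c1@2 c2@2 c3@2, authorship ..
After op 7 (move_right): buffer="zk" (len 2), cursors c1@2 c2@2 c3@2, authorship ..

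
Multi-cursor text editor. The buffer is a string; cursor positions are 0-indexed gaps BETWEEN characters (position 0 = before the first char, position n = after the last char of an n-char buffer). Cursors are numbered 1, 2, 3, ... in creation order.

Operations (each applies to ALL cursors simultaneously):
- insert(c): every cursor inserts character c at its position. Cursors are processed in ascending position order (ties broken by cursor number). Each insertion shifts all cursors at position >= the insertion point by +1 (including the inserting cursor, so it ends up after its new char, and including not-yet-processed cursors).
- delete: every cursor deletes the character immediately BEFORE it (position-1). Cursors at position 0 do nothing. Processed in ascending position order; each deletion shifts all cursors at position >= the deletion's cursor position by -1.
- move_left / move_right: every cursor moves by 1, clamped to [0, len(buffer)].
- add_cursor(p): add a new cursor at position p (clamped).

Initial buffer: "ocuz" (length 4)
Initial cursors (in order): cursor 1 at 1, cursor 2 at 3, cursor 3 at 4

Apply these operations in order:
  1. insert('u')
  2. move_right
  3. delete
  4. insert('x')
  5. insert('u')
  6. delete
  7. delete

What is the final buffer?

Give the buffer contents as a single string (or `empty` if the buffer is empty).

After op 1 (insert('u')): buffer="oucuuzu" (len 7), cursors c1@2 c2@5 c3@7, authorship .1..2.3
After op 2 (move_right): buffer="oucuuzu" (len 7), cursors c1@3 c2@6 c3@7, authorship .1..2.3
After op 3 (delete): buffer="ouuu" (len 4), cursors c1@2 c2@4 c3@4, authorship .1.2
After op 4 (insert('x')): buffer="ouxuuxx" (len 7), cursors c1@3 c2@7 c3@7, authorship .11.223
After op 5 (insert('u')): buffer="ouxuuuxxuu" (len 10), cursors c1@4 c2@10 c3@10, authorship .111.22323
After op 6 (delete): buffer="ouxuuxx" (len 7), cursors c1@3 c2@7 c3@7, authorship .11.223
After op 7 (delete): buffer="ouuu" (len 4), cursors c1@2 c2@4 c3@4, authorship .1.2

Answer: ouuu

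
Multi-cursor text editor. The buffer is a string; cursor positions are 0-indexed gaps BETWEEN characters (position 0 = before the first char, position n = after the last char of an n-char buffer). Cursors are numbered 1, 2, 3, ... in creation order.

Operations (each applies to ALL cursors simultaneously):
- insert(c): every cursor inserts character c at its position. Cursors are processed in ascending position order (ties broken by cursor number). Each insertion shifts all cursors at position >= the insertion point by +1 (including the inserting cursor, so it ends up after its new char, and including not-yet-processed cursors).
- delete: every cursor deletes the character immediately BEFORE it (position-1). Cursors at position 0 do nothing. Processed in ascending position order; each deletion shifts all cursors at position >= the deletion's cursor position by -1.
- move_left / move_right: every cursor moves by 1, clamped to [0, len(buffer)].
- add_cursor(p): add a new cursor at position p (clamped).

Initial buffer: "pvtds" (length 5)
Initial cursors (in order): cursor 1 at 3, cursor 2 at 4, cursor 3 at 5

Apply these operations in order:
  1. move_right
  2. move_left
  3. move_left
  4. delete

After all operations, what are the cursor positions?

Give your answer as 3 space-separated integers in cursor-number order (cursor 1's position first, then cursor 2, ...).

Answer: 0 0 0

Derivation:
After op 1 (move_right): buffer="pvtds" (len 5), cursors c1@4 c2@5 c3@5, authorship .....
After op 2 (move_left): buffer="pvtds" (len 5), cursors c1@3 c2@4 c3@4, authorship .....
After op 3 (move_left): buffer="pvtds" (len 5), cursors c1@2 c2@3 c3@3, authorship .....
After op 4 (delete): buffer="ds" (len 2), cursors c1@0 c2@0 c3@0, authorship ..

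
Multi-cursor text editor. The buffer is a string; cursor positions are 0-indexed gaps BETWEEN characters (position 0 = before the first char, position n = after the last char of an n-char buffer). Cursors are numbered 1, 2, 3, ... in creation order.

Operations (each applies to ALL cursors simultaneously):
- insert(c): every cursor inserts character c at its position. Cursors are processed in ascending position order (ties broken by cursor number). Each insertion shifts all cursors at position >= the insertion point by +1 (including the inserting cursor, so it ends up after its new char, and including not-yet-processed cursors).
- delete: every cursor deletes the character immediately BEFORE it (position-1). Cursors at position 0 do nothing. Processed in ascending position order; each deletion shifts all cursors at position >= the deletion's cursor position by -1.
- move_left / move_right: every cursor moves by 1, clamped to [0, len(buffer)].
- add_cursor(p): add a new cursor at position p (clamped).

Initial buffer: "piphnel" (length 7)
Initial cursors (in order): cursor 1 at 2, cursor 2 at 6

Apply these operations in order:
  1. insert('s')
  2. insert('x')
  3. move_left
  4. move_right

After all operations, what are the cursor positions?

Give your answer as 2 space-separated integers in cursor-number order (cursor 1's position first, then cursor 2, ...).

After op 1 (insert('s')): buffer="pisphnesl" (len 9), cursors c1@3 c2@8, authorship ..1....2.
After op 2 (insert('x')): buffer="pisxphnesxl" (len 11), cursors c1@4 c2@10, authorship ..11....22.
After op 3 (move_left): buffer="pisxphnesxl" (len 11), cursors c1@3 c2@9, authorship ..11....22.
After op 4 (move_right): buffer="pisxphnesxl" (len 11), cursors c1@4 c2@10, authorship ..11....22.

Answer: 4 10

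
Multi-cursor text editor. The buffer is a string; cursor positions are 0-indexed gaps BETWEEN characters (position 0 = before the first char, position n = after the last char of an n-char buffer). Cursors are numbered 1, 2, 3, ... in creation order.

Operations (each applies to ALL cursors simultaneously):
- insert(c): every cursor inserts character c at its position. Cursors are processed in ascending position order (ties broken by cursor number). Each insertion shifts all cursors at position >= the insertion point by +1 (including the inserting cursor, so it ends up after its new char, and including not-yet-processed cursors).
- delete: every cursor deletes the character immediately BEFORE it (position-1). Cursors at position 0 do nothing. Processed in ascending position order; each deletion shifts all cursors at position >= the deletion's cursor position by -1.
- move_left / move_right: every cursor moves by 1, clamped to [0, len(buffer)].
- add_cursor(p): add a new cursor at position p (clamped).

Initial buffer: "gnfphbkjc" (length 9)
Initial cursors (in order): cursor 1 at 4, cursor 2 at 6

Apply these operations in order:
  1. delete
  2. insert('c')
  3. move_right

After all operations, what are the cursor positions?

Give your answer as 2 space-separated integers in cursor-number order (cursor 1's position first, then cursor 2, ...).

Answer: 5 7

Derivation:
After op 1 (delete): buffer="gnfhkjc" (len 7), cursors c1@3 c2@4, authorship .......
After op 2 (insert('c')): buffer="gnfchckjc" (len 9), cursors c1@4 c2@6, authorship ...1.2...
After op 3 (move_right): buffer="gnfchckjc" (len 9), cursors c1@5 c2@7, authorship ...1.2...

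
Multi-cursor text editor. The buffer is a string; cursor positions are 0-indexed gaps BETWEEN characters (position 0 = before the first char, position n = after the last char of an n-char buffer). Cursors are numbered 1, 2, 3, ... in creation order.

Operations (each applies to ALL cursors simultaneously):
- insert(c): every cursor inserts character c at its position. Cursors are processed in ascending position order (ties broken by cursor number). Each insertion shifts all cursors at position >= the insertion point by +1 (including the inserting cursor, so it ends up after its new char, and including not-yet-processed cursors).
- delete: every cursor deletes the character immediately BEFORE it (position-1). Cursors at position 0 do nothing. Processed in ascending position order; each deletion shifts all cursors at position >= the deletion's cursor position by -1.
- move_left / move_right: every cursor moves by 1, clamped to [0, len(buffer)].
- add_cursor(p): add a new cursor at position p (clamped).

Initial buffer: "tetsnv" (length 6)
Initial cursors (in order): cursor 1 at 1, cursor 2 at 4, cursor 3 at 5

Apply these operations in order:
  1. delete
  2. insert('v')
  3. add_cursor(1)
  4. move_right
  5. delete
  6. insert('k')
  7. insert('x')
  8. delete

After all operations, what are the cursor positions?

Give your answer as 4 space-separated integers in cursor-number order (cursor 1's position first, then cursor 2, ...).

After op 1 (delete): buffer="etv" (len 3), cursors c1@0 c2@2 c3@2, authorship ...
After op 2 (insert('v')): buffer="vetvvv" (len 6), cursors c1@1 c2@5 c3@5, authorship 1..23.
After op 3 (add_cursor(1)): buffer="vetvvv" (len 6), cursors c1@1 c4@1 c2@5 c3@5, authorship 1..23.
After op 4 (move_right): buffer="vetvvv" (len 6), cursors c1@2 c4@2 c2@6 c3@6, authorship 1..23.
After op 5 (delete): buffer="tv" (len 2), cursors c1@0 c4@0 c2@2 c3@2, authorship .2
After op 6 (insert('k')): buffer="kktvkk" (len 6), cursors c1@2 c4@2 c2@6 c3@6, authorship 14.223
After op 7 (insert('x')): buffer="kkxxtvkkxx" (len 10), cursors c1@4 c4@4 c2@10 c3@10, authorship 1414.22323
After op 8 (delete): buffer="kktvkk" (len 6), cursors c1@2 c4@2 c2@6 c3@6, authorship 14.223

Answer: 2 6 6 2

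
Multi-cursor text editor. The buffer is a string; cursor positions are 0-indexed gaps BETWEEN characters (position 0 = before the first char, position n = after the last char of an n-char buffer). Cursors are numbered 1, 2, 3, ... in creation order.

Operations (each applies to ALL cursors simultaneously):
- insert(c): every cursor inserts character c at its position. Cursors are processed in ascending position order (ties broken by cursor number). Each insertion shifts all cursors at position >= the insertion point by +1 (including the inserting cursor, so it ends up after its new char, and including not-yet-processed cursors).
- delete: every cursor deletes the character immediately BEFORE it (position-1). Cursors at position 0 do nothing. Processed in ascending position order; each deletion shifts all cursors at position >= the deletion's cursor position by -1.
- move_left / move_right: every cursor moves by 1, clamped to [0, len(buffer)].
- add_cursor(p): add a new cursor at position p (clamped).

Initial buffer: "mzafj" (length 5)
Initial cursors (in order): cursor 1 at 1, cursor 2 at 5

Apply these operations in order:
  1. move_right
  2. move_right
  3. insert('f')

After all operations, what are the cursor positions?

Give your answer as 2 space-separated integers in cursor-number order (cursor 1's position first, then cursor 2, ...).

After op 1 (move_right): buffer="mzafj" (len 5), cursors c1@2 c2@5, authorship .....
After op 2 (move_right): buffer="mzafj" (len 5), cursors c1@3 c2@5, authorship .....
After op 3 (insert('f')): buffer="mzaffjf" (len 7), cursors c1@4 c2@7, authorship ...1..2

Answer: 4 7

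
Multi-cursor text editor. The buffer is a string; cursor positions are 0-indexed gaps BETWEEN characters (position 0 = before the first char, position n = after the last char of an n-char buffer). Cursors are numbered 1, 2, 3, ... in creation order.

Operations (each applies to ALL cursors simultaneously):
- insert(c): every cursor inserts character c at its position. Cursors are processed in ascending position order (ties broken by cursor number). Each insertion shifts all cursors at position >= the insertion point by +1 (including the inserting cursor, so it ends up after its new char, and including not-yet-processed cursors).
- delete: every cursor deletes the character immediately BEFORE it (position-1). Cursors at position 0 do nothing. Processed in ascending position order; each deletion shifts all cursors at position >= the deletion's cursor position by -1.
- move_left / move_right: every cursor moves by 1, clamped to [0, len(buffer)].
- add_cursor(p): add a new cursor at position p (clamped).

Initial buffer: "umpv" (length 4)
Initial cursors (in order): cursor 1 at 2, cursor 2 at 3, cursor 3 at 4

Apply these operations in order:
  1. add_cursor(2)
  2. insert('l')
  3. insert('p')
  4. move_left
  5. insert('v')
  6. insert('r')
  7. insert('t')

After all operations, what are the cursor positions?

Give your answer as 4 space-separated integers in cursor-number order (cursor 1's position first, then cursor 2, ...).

Answer: 11 17 23 11

Derivation:
After op 1 (add_cursor(2)): buffer="umpv" (len 4), cursors c1@2 c4@2 c2@3 c3@4, authorship ....
After op 2 (insert('l')): buffer="umllplvl" (len 8), cursors c1@4 c4@4 c2@6 c3@8, authorship ..14.2.3
After op 3 (insert('p')): buffer="umllppplpvlp" (len 12), cursors c1@6 c4@6 c2@9 c3@12, authorship ..1414.22.33
After op 4 (move_left): buffer="umllppplpvlp" (len 12), cursors c1@5 c4@5 c2@8 c3@11, authorship ..1414.22.33
After op 5 (insert('v')): buffer="umllpvvpplvpvlvp" (len 16), cursors c1@7 c4@7 c2@11 c3@15, authorship ..141144.222.333
After op 6 (insert('r')): buffer="umllpvvrrpplvrpvlvrp" (len 20), cursors c1@9 c4@9 c2@14 c3@19, authorship ..14114144.2222.3333
After op 7 (insert('t')): buffer="umllpvvrrttpplvrtpvlvrtp" (len 24), cursors c1@11 c4@11 c2@17 c3@23, authorship ..1411414144.22222.33333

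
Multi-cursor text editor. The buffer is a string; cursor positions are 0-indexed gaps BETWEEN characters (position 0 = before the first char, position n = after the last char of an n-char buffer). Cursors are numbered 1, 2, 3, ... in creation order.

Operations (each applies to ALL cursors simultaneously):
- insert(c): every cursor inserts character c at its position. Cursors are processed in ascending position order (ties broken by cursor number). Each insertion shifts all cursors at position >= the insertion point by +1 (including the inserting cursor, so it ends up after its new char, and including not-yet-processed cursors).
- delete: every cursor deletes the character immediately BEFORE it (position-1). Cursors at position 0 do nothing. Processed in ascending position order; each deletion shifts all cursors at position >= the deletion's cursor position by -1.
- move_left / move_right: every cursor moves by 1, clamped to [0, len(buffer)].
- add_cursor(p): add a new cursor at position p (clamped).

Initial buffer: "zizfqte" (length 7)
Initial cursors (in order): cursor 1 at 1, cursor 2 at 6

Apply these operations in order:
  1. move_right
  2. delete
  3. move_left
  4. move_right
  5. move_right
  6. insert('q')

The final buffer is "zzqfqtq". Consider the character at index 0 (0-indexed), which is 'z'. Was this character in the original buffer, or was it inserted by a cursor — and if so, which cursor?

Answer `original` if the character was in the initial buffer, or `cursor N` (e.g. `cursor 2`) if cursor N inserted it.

After op 1 (move_right): buffer="zizfqte" (len 7), cursors c1@2 c2@7, authorship .......
After op 2 (delete): buffer="zzfqt" (len 5), cursors c1@1 c2@5, authorship .....
After op 3 (move_left): buffer="zzfqt" (len 5), cursors c1@0 c2@4, authorship .....
After op 4 (move_right): buffer="zzfqt" (len 5), cursors c1@1 c2@5, authorship .....
After op 5 (move_right): buffer="zzfqt" (len 5), cursors c1@2 c2@5, authorship .....
After op 6 (insert('q')): buffer="zzqfqtq" (len 7), cursors c1@3 c2@7, authorship ..1...2
Authorship (.=original, N=cursor N): . . 1 . . . 2
Index 0: author = original

Answer: original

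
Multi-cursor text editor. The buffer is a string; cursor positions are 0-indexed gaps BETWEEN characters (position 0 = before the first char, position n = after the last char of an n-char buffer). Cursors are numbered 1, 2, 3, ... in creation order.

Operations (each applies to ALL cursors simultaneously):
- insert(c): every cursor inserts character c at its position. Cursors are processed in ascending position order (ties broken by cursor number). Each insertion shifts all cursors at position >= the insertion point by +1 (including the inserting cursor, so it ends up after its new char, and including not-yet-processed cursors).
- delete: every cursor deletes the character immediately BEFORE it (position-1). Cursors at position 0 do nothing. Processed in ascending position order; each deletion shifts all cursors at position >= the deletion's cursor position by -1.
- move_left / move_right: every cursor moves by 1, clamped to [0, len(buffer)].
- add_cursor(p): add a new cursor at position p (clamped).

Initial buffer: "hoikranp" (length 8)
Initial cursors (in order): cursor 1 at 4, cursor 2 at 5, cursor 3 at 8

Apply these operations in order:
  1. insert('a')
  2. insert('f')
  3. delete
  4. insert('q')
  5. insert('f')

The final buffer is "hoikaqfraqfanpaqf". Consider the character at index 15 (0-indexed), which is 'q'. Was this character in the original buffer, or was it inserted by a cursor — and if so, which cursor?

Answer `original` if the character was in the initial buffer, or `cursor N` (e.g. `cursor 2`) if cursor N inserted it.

Answer: cursor 3

Derivation:
After op 1 (insert('a')): buffer="hoikaraanpa" (len 11), cursors c1@5 c2@7 c3@11, authorship ....1.2...3
After op 2 (insert('f')): buffer="hoikafrafanpaf" (len 14), cursors c1@6 c2@9 c3@14, authorship ....11.22...33
After op 3 (delete): buffer="hoikaraanpa" (len 11), cursors c1@5 c2@7 c3@11, authorship ....1.2...3
After op 4 (insert('q')): buffer="hoikaqraqanpaq" (len 14), cursors c1@6 c2@9 c3@14, authorship ....11.22...33
After op 5 (insert('f')): buffer="hoikaqfraqfanpaqf" (len 17), cursors c1@7 c2@11 c3@17, authorship ....111.222...333
Authorship (.=original, N=cursor N): . . . . 1 1 1 . 2 2 2 . . . 3 3 3
Index 15: author = 3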